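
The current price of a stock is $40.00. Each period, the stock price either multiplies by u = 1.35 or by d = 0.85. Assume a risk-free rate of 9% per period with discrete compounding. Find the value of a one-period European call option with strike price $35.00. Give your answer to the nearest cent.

Risk-neutral probability p = (1 + 0.09 − 0.85)/(1.35 − 0.85) = 0.2400/0.5000 = 0.4800
Terminal stock prices: S_u = 54, S_d = 34
Terminal payoffs (S − K): max(19, 0) = 19, max(-1, 0) = 0
Node 0 (S = 40): V_0 = 1/1.09·[0.4800·19.0000 + 0.5200·0.0000] = 8.3670

$8.37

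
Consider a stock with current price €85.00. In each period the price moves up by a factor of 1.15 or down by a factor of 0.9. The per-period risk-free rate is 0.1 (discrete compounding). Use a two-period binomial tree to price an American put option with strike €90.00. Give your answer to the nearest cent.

Risk-neutral probability p = (1 + 0.1 − 0.9)/(1.15 − 0.9) = 0.2000/0.2500 = 0.8000
Terminal stock prices: S_uu = 112.4, S_ud = 87.97, S_dd = 68.85
Terminal payoffs (K − S): max(-22.41, 0) = 0, max(2.025, 0) = 2.025, max(21.15, 0) = 21.15
Node u (S = 97.75): continuation = 1/1.1·[0.8000·0.0000 + 0.2000·2.0250] = 0.3682; exercise value = 0.0000 ≤ continuation, so V_u = 0.3682
Node d (S = 76.5): continuation = 1/1.1·[0.8000·2.0250 + 0.2000·21.1500] = 5.3182; exercise value = 13.5000 > continuation, so V_d = 13.5000 (exercise)
Node 0 (S = 85): continuation = 1/1.1·[0.8000·0.3682 + 0.2000·13.5000] = 2.7223; exercise value = 5.0000 > continuation, so V_0 = 5.0000 (exercise)

€5.00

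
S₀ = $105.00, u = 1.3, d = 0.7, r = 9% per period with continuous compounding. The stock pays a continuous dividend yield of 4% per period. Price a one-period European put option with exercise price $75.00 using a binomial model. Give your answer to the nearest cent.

$0.57

Per-period risk-free factor R = e^0.09 = 1.0942; dividend-adjusted growth = e^(0.09−0.04) = 1.0513.
Risk-neutral probability p = (1.0513 − 0.7)/(1.3 − 0.7) = 0.3513/0.6000 = 0.5855
Terminal stock prices: S_u = 136.5, S_d = 73.5
Terminal payoffs (K − S): max(-61.5, 0) = 0, max(1.5, 0) = 1.5
Node 0 (S = 105): V_0 = e^(−0.09)·[0.5855·0.0000 + 0.4145·1.5000] = 0.5683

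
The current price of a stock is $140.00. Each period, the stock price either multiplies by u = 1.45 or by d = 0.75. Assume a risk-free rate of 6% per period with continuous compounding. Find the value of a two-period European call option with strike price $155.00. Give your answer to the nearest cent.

Risk-neutral probability p = (e^0.06 − 0.75)/(1.45 − 0.75) = 0.3118/0.7000 = 0.4455
Terminal stock prices: S_uu = 294.4, S_ud = 152.2, S_dd = 78.75
Terminal payoffs (S − K): max(139.4, 0) = 139.4, max(-2.75, 0) = 0, max(-76.25, 0) = 0
Node u (S = 203): V_u = e^(−0.06)·[0.4455·139.3500 + 0.5545·0.0000] = 58.4626
Node d (S = 105): V_d = e^(−0.06)·[0.4455·0.0000 + 0.5545·0.0000] = 0.0000
Node 0 (S = 140): V_0 = e^(−0.06)·[0.4455·58.4626 + 0.5545·0.0000] = 24.5273

$24.53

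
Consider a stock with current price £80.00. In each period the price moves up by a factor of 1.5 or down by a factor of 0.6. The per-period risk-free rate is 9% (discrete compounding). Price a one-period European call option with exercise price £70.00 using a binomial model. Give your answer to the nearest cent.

£24.97

Risk-neutral probability p = (1 + 0.09 − 0.6)/(1.5 − 0.6) = 0.4900/0.9000 = 0.5444
Terminal stock prices: S_u = 120, S_d = 48
Terminal payoffs (S − K): max(50, 0) = 50, max(-22, 0) = 0
Node 0 (S = 80): V_0 = 1/1.09·[0.5444·50.0000 + 0.4556·0.0000] = 24.9745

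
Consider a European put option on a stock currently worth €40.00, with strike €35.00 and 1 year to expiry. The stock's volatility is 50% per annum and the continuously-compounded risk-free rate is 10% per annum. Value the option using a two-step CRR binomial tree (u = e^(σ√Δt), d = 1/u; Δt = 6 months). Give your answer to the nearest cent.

€3.69

CRR parameters: u = e^(σ√Δt) = e^(0.5·√0.5) = 1.4241, d = 1/u = 0.7022
Per-period rate: rΔt = 0.1·0.5 = 0.05, so R = e^0.05 = 1.0513
Risk-neutral probability p = (e^0.05 − 0.7022)/(1.4241 − 0.7022) = 0.3491/0.7219 = 0.4835
Terminal stock prices: S_uu = 81.12, S_ud = 40, S_dd = 19.72
Terminal payoffs (K − S): max(-46.12, 0) = 0, max(-5, 0) = 0, max(15.28, 0) = 15.28
Node u (S = 56.96): V_u = e^(−0.05)·[0.4835·0.0000 + 0.5165·0.0000] = 0.0000
Node d (S = 28.09): V_d = e^(−0.05)·[0.4835·0.0000 + 0.5165·15.2773] = 7.5053
Node 0 (S = 40): V_0 = e^(−0.05)·[0.4835·0.0000 + 0.5165·7.5053] = 3.6871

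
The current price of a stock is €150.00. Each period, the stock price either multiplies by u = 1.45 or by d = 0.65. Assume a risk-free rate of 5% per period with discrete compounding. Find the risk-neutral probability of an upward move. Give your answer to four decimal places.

p = 0.5000

Risk-neutral probability p = (1 + 0.05 − 0.65)/(1.45 − 0.65) = 0.4000/0.8000 = 0.5000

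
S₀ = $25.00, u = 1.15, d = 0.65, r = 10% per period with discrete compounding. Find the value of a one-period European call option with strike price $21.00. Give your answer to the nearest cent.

Risk-neutral probability p = (1 + 0.1 − 0.65)/(1.15 − 0.65) = 0.4500/0.5000 = 0.9000
Terminal stock prices: S_u = 28.75, S_d = 16.25
Terminal payoffs (S − K): max(7.75, 0) = 7.75, max(-4.75, 0) = 0
Node 0 (S = 25): V_0 = 1/1.1·[0.9000·7.7500 + 0.1000·0.0000] = 6.3409

$6.34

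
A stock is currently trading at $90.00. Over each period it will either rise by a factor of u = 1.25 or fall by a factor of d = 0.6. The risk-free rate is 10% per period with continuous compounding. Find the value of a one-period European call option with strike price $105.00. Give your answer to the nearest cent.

Risk-neutral probability p = (e^0.1 − 0.6)/(1.25 − 0.6) = 0.5052/0.6500 = 0.7772
Terminal stock prices: S_u = 112.5, S_d = 54
Terminal payoffs (S − K): max(7.5, 0) = 7.5, max(-51, 0) = 0
Node 0 (S = 90): V_0 = e^(−0.1)·[0.7772·7.5000 + 0.2228·0.0000] = 5.2742

$5.27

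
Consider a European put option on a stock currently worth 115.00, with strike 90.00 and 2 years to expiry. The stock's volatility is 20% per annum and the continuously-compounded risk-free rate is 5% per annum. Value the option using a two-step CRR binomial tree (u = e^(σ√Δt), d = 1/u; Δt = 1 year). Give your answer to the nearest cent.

2.09

CRR parameters: u = e^(σ√Δt) = e^(0.2·√1) = 1.2214, d = 1/u = 0.8187
Per-period rate: rΔt = 0.05·1 = 0.05, so R = e^0.05 = 1.0513
Risk-neutral probability p = (e^0.05 − 0.8187)/(1.2214 − 0.8187) = 0.2325/0.4027 = 0.5775
Terminal stock prices: S_uu = 171.6, S_ud = 115, S_dd = 77.09
Terminal payoffs (K − S): max(-81.56, 0) = 0, max(-25, 0) = 0, max(12.91, 0) = 12.91
Node u (S = 140.5): V_u = e^(−0.05)·[0.5775·0.0000 + 0.4225·0.0000] = 0.0000
Node d (S = 94.15): V_d = e^(−0.05)·[0.5775·0.0000 + 0.4225·12.9132] = 5.1898
Node 0 (S = 115): V_0 = e^(−0.05)·[0.5775·0.0000 + 0.4225·5.1898] = 2.0858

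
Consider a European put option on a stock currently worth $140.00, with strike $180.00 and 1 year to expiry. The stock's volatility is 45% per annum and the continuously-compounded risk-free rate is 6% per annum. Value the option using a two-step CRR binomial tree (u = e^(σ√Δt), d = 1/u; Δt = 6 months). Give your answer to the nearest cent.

CRR parameters: u = e^(σ√Δt) = e^(0.45·√0.5) = 1.3746, d = 1/u = 0.7275
Per-period rate: rΔt = 0.06·0.5 = 0.03, so R = e^0.03 = 1.0305
Risk-neutral probability p = (e^0.03 − 0.7275)/(1.3746 − 0.7275) = 0.3030/0.6472 = 0.4682
Terminal stock prices: S_uu = 264.6, S_ud = 140, S_dd = 74.09
Terminal payoffs (K − S): max(-84.55, 0) = 0, max(40, 0) = 40, max(105.9, 0) = 105.9
Node u (S = 192.5): V_u = e^(−0.03)·[0.4682·0.0000 + 0.5318·40.0000] = 20.6444
Node d (S = 101.8): V_d = e^(−0.03)·[0.4682·40.0000 + 0.5318·105.9125] = 72.8360
Node 0 (S = 140): V_0 = e^(−0.03)·[0.4682·20.6444 + 0.5318·72.8360] = 46.9709

$46.97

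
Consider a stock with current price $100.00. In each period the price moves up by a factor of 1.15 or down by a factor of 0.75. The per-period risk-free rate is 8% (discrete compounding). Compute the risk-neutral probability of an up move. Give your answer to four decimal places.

Risk-neutral probability p = (1 + 0.08 − 0.75)/(1.15 − 0.75) = 0.3300/0.4000 = 0.8250

p = 0.8250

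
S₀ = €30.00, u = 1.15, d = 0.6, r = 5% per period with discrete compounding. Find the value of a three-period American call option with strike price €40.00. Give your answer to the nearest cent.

Risk-neutral probability p = (1 + 0.05 − 0.6)/(1.15 − 0.6) = 0.4500/0.5500 = 0.8182
Terminal stock prices: S_uuu = 45.63, S_uud = 23.8, S_udd = 12.42, S_ddd = 6.48
Terminal payoffs (S − K): max(5.626, 0) = 5.626, max(-16.2, 0) = 0, max(-27.58, 0) = 0, max(-33.52, 0) = 0
Node uu (S = 39.67): continuation = 1/1.05·[0.8182·5.6262 + 0.1818·0.0000] = 4.3841; exercise value = 0.0000 ≤ continuation, so V_uu = 4.3841
Node ud (S = 20.7): continuation = 1/1.05·[0.8182·0.0000 + 0.1818·0.0000] = 0.0000; exercise value = 0.0000 ≤ continuation, so V_ud = 0.0000
Node dd (S = 10.8): continuation = 1/1.05·[0.8182·0.0000 + 0.1818·0.0000] = 0.0000; exercise value = 0.0000 ≤ continuation, so V_dd = 0.0000
Node u (S = 34.5): continuation = 1/1.05·[0.8182·4.3841 + 0.1818·0.0000] = 3.4162; exercise value = 0.0000 ≤ continuation, so V_u = 3.4162
Node d (S = 18): continuation = 1/1.05·[0.8182·0.0000 + 0.1818·0.0000] = 0.0000; exercise value = 0.0000 ≤ continuation, so V_d = 0.0000
Node 0 (S = 30): continuation = 1/1.05·[0.8182·3.4162 + 0.1818·0.0000] = 2.6620; exercise value = 0.0000 ≤ continuation, so V_0 = 2.6620

€2.66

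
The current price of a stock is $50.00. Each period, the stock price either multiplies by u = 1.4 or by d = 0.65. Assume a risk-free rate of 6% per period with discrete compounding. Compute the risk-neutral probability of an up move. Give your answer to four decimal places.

p = 0.5467

Risk-neutral probability p = (1 + 0.06 − 0.65)/(1.4 − 0.65) = 0.4100/0.7500 = 0.5467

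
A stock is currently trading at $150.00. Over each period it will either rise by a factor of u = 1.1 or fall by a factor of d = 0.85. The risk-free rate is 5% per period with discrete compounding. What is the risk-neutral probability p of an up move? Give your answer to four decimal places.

Risk-neutral probability p = (1 + 0.05 − 0.85)/(1.1 − 0.85) = 0.2000/0.2500 = 0.8000

p = 0.8000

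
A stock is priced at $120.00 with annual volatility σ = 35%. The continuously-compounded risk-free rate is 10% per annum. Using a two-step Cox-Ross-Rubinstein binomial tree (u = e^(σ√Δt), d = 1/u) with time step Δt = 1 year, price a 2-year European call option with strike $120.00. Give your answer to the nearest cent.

CRR parameters: u = e^(σ√Δt) = e^(0.35·√1) = 1.4191, d = 1/u = 0.7047
Per-period rate: rΔt = 0.1·1 = 0.1, so R = e^0.1 = 1.1052
Risk-neutral probability p = (e^0.1 − 0.7047)/(1.4191 − 0.7047) = 0.4005/0.7144 = 0.5606
Terminal stock prices: S_uu = 241.7, S_ud = 120, S_dd = 59.59
Terminal payoffs (S − K): max(121.7, 0) = 121.7, max(0, 0) = 0, max(-60.41, 0) = 0
Node u (S = 170.3): V_u = e^(−0.1)·[0.5606·121.6503 + 0.4394·0.0000] = 61.7076
Node d (S = 84.56): V_d = e^(−0.1)·[0.5606·0.0000 + 0.4394·0.0000] = 0.0000
Node 0 (S = 120): V_0 = e^(−0.1)·[0.5606·61.7076 + 0.4394·0.0000] = 31.3014

$31.30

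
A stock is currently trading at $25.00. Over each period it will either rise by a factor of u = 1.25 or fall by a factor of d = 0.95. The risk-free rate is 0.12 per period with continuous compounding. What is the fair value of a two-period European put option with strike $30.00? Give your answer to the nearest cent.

Risk-neutral probability p = (e^0.12 − 0.95)/(1.25 − 0.95) = 0.1775/0.3000 = 0.5917
Terminal stock prices: S_uu = 39.06, S_ud = 29.69, S_dd = 22.56
Terminal payoffs (K − S): max(-9.062, 0) = 0, max(0.3125, 0) = 0.3125, max(7.438, 0) = 7.438
Node u (S = 31.25): V_u = e^(−0.12)·[0.5917·0.0000 + 0.4083·0.3125] = 0.1132
Node d (S = 23.75): V_d = e^(−0.12)·[0.5917·0.3125 + 0.4083·7.4375] = 2.8576
Node 0 (S = 25): V_0 = e^(−0.12)·[0.5917·0.1132 + 0.4083·2.8576] = 1.0943

$1.09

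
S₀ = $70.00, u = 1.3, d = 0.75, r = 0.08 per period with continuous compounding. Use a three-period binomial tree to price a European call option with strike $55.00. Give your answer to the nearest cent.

$28.81

Risk-neutral probability p = (e^0.08 − 0.75)/(1.3 − 0.75) = 0.3333/0.5500 = 0.6060
Terminal stock prices: S_uuu = 153.8, S_uud = 88.73, S_udd = 51.19, S_ddd = 29.53
Terminal payoffs (S − K): max(98.79, 0) = 98.79, max(33.73, 0) = 33.73, max(-3.812, 0) = 0, max(-25.47, 0) = 0
Node uu (S = 118.3): V_uu = e^(−0.08)·[0.6060·98.7900 + 0.3940·33.7250] = 67.5286
Node ud (S = 68.25): V_ud = e^(−0.08)·[0.6060·33.7250 + 0.3940·0.0000] = 18.8653
Node dd (S = 39.38): V_dd = e^(−0.08)·[0.6060·0.0000 + 0.3940·0.0000] = 0.0000
Node u (S = 91): V_u = e^(−0.08)·[0.6060·67.5286 + 0.3940·18.8653] = 44.6365
Node d (S = 52.5): V_d = e^(−0.08)·[0.6060·18.8653 + 0.3940·0.0000] = 10.5530
Node 0 (S = 70): V_0 = e^(−0.08)·[0.6060·44.6365 + 0.3940·10.5530] = 28.8075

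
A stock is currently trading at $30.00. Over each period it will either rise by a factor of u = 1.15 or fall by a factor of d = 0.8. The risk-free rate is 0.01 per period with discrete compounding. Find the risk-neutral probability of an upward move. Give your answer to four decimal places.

p = 0.6000

Risk-neutral probability p = (1 + 0.01 − 0.8)/(1.15 − 0.8) = 0.2100/0.3500 = 0.6000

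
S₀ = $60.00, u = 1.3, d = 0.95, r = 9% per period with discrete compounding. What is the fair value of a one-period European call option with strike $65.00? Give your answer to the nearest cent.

Risk-neutral probability p = (1 + 0.09 − 0.95)/(1.3 − 0.95) = 0.1400/0.3500 = 0.4000
Terminal stock prices: S_u = 78, S_d = 57
Terminal payoffs (S − K): max(13, 0) = 13, max(-8, 0) = 0
Node 0 (S = 60): V_0 = 1/1.09·[0.4000·13.0000 + 0.6000·0.0000] = 4.7706

$4.77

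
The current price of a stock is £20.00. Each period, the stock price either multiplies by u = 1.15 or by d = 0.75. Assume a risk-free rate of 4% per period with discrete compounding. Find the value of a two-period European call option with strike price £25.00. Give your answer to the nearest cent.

£0.70

Risk-neutral probability p = (1 + 0.04 − 0.75)/(1.15 − 0.75) = 0.2900/0.4000 = 0.7250
Terminal stock prices: S_uu = 26.45, S_ud = 17.25, S_dd = 11.25
Terminal payoffs (S − K): max(1.45, 0) = 1.45, max(-7.75, 0) = 0, max(-13.75, 0) = 0
Node u (S = 23): V_u = 1/1.04·[0.7250·1.4500 + 0.2750·0.0000] = 1.0108
Node d (S = 15): V_d = 1/1.04·[0.7250·0.0000 + 0.2750·0.0000] = 0.0000
Node 0 (S = 20): V_0 = 1/1.04·[0.7250·1.0108 + 0.2750·0.0000] = 0.7047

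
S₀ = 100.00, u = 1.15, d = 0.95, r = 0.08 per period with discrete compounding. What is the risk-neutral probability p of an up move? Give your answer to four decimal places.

Risk-neutral probability p = (1 + 0.08 − 0.95)/(1.15 − 0.95) = 0.1300/0.2000 = 0.6500

p = 0.6500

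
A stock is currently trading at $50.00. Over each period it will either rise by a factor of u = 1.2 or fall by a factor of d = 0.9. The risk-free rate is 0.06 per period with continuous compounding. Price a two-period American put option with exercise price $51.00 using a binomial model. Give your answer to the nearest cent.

Risk-neutral probability p = (e^0.06 − 0.9)/(1.2 − 0.9) = 0.1618/0.3000 = 0.5395
Terminal stock prices: S_uu = 72, S_ud = 54, S_dd = 40.5
Terminal payoffs (K − S): max(-21, 0) = 0, max(-3, 0) = 0, max(10.5, 0) = 10.5
Node u (S = 60): continuation = e^(−0.06)·[0.5395·0.0000 + 0.4605·0.0000] = 0.0000; exercise value = 0.0000 ≤ continuation, so V_u = 0.0000
Node d (S = 45): continuation = e^(−0.06)·[0.5395·0.0000 + 0.4605·10.5000] = 4.5541; exercise value = 6.0000 > continuation, so V_d = 6.0000 (exercise)
Node 0 (S = 50): continuation = e^(−0.06)·[0.5395·0.0000 + 0.4605·6.0000] = 2.6023; exercise value = 1.0000 ≤ continuation, so V_0 = 2.6023

$2.60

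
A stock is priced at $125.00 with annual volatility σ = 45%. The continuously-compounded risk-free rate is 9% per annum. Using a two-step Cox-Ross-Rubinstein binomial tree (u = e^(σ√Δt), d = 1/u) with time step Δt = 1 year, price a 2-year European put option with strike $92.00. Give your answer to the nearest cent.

$8.93

CRR parameters: u = e^(σ√Δt) = e^(0.45·√1) = 1.5683, d = 1/u = 0.6376
Per-period rate: rΔt = 0.09·1 = 0.09, so R = e^0.09 = 1.0942
Risk-neutral probability p = (e^0.09 − 0.6376)/(1.5683 − 0.6376) = 0.4565/0.9307 = 0.4905
Terminal stock prices: S_uu = 307.5, S_ud = 125, S_dd = 50.82
Terminal payoffs (K − S): max(-215.5, 0) = 0, max(-33, 0) = 0, max(41.18, 0) = 41.18
Node u (S = 196): V_u = e^(−0.09)·[0.4905·0.0000 + 0.5095·0.0000] = 0.0000
Node d (S = 79.7): V_d = e^(−0.09)·[0.4905·0.0000 + 0.5095·41.1788] = 19.1730
Node 0 (S = 125): V_0 = e^(−0.09)·[0.4905·0.0000 + 0.5095·19.1730] = 8.9270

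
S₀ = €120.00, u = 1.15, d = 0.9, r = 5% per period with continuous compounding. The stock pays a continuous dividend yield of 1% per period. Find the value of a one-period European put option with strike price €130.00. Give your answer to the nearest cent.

€9.14

Per-period risk-free factor R = e^0.05 = 1.0513; dividend-adjusted growth = e^(0.05−0.01) = 1.0408.
Risk-neutral probability p = (1.0408 − 0.9)/(1.15 − 0.9) = 0.1408/0.2500 = 0.5632
Terminal stock prices: S_u = 138, S_d = 108
Terminal payoffs (K − S): max(-8, 0) = 0, max(22, 0) = 22
Node 0 (S = 120): V_0 = e^(−0.05)·[0.5632·0.0000 + 0.4368·22.0000] = 9.1400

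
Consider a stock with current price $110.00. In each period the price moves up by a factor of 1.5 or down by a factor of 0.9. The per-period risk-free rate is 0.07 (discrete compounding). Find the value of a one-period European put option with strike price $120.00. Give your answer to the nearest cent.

$14.07

Risk-neutral probability p = (1 + 0.07 − 0.9)/(1.5 − 0.9) = 0.1700/0.6000 = 0.2833
Terminal stock prices: S_u = 165, S_d = 99
Terminal payoffs (K − S): max(-45, 0) = 0, max(21, 0) = 21
Node 0 (S = 110): V_0 = 1/1.07·[0.2833·0.0000 + 0.7167·21.0000] = 14.0654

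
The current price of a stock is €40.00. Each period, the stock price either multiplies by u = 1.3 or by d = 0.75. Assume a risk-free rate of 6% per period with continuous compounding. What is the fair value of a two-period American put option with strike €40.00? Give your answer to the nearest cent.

€4.30

Risk-neutral probability p = (e^0.06 − 0.75)/(1.3 − 0.75) = 0.3118/0.5500 = 0.5670
Terminal stock prices: S_uu = 67.6, S_ud = 39, S_dd = 22.5
Terminal payoffs (K − S): max(-27.6, 0) = 0, max(1, 0) = 1, max(17.5, 0) = 17.5
Node u (S = 52): continuation = e^(−0.06)·[0.5670·0.0000 + 0.4330·1.0000] = 0.4078; exercise value = 0.0000 ≤ continuation, so V_u = 0.4078
Node d (S = 30): continuation = e^(−0.06)·[0.5670·1.0000 + 0.4330·17.5000] = 7.6706; exercise value = 10.0000 > continuation, so V_d = 10.0000 (exercise)
Node 0 (S = 40): continuation = e^(−0.06)·[0.5670·0.4078 + 0.4330·10.0000] = 4.2958; exercise value = 0.0000 ≤ continuation, so V_0 = 4.2958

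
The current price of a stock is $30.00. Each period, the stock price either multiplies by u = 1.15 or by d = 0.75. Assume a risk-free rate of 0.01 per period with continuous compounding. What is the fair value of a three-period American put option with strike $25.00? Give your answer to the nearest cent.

$1.84

Risk-neutral probability p = (e^0.01 − 0.75)/(1.15 − 0.75) = 0.2601/0.4000 = 0.6501
Terminal stock prices: S_uuu = 45.63, S_uud = 29.76, S_udd = 19.41, S_ddd = 12.66
Terminal payoffs (K − S): max(-20.63, 0) = 0, max(-4.756, 0) = 0, max(5.594, 0) = 5.594, max(12.34, 0) = 12.34
Node uu (S = 39.67): continuation = e^(−0.01)·[0.6501·0.0000 + 0.3499·0.0000] = 0.0000; exercise value = 0.0000 ≤ continuation, so V_uu = 0.0000
Node ud (S = 25.88): continuation = e^(−0.01)·[0.6501·0.0000 + 0.3499·5.5938] = 1.9376; exercise value = 0.0000 ≤ continuation, so V_ud = 1.9376
Node dd (S = 16.88): continuation = e^(−0.01)·[0.6501·5.5938 + 0.3499·12.3438] = 7.8762; exercise value = 8.1250 > continuation, so V_dd = 8.1250 (exercise)
Node u (S = 34.5): continuation = e^(−0.01)·[0.6501·0.0000 + 0.3499·1.9376] = 0.6712; exercise value = 0.0000 ≤ continuation, so V_u = 0.6712
Node d (S = 22.5): continuation = e^(−0.01)·[0.6501·1.9376 + 0.3499·8.1250] = 4.0616; exercise value = 2.5000 ≤ continuation, so V_d = 4.0616
Node 0 (S = 30): continuation = e^(−0.01)·[0.6501·0.6712 + 0.3499·4.0616] = 1.8389; exercise value = 0.0000 ≤ continuation, so V_0 = 1.8389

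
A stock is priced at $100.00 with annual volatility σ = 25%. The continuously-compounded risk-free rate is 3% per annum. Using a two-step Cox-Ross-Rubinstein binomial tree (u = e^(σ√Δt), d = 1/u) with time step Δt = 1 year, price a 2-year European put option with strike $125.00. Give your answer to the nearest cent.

$27.04

CRR parameters: u = e^(σ√Δt) = e^(0.25·√1) = 1.2840, d = 1/u = 0.7788
Per-period rate: rΔt = 0.03·1 = 0.03, so R = e^0.03 = 1.0305
Risk-neutral probability p = (e^0.03 − 0.7788)/(1.2840 − 0.7788) = 0.2517/0.5052 = 0.4981
Terminal stock prices: S_uu = 164.9, S_ud = 100, S_dd = 60.65
Terminal payoffs (K − S): max(-39.87, 0) = 0, max(25, 0) = 25, max(64.35, 0) = 64.35
Node u (S = 128.4): V_u = e^(−0.03)·[0.4981·0.0000 + 0.5019·25.0000] = 12.1766
Node d (S = 77.88): V_d = e^(−0.03)·[0.4981·25.0000 + 0.5019·64.3469] = 43.4256
Node 0 (S = 100): V_0 = e^(−0.03)·[0.4981·12.1766 + 0.5019·43.4256] = 27.0370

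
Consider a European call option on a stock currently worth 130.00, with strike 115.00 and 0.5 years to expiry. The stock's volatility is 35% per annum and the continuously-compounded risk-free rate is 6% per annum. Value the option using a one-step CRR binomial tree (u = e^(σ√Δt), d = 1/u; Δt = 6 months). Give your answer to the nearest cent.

CRR parameters: u = e^(σ√Δt) = e^(0.35·√0.5) = 1.2808, d = 1/u = 0.7808
Per-period rate: rΔt = 0.06·0.5 = 0.03, so R = e^0.03 = 1.0305
Risk-neutral probability p = (e^0.03 − 0.7808)/(1.2808 − 0.7808) = 0.2497/0.5000 = 0.4993
Terminal stock prices: S_u = 166.5, S_d = 101.5
Terminal payoffs (S − K): max(51.5, 0) = 51.5, max(-13.5, 0) = 0
Node 0 (S = 130): V_0 = e^(−0.03)·[0.4993·51.5044 + 0.5007·0.0000] = 24.9584

24.96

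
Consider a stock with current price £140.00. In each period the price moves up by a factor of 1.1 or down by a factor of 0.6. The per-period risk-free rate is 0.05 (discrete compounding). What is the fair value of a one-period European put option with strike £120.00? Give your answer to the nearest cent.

£3.43

Risk-neutral probability p = (1 + 0.05 − 0.6)/(1.1 − 0.6) = 0.4500/0.5000 = 0.9000
Terminal stock prices: S_u = 154, S_d = 84
Terminal payoffs (K − S): max(-34, 0) = 0, max(36, 0) = 36
Node 0 (S = 140): V_0 = 1/1.05·[0.9000·0.0000 + 0.1000·36.0000] = 3.4286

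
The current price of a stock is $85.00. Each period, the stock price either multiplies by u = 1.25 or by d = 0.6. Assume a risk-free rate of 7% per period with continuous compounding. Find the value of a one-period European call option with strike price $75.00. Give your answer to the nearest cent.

$21.18

Risk-neutral probability p = (e^0.07 − 0.6)/(1.25 − 0.6) = 0.4725/0.6500 = 0.7269
Terminal stock prices: S_u = 106.2, S_d = 51
Terminal payoffs (S − K): max(31.25, 0) = 31.25, max(-24, 0) = 0
Node 0 (S = 85): V_0 = e^(−0.07)·[0.7269·31.2500 + 0.2731·0.0000] = 21.1809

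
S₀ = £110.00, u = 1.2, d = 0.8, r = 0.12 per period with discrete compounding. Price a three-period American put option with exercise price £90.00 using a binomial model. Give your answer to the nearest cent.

£0.88

Risk-neutral probability p = (1 + 0.12 − 0.8)/(1.2 − 0.8) = 0.3200/0.4000 = 0.8000
Terminal stock prices: S_uuu = 190.1, S_uud = 126.7, S_udd = 84.48, S_ddd = 56.32
Terminal payoffs (K − S): max(-100.1, 0) = 0, max(-36.72, 0) = 0, max(5.52, 0) = 5.52, max(33.68, 0) = 33.68
Node uu (S = 158.4): continuation = 1/1.12·[0.8000·0.0000 + 0.2000·0.0000] = 0.0000; exercise value = 0.0000 ≤ continuation, so V_uu = 0.0000
Node ud (S = 105.6): continuation = 1/1.12·[0.8000·0.0000 + 0.2000·5.5200] = 0.9857; exercise value = 0.0000 ≤ continuation, so V_ud = 0.9857
Node dd (S = 70.4): continuation = 1/1.12·[0.8000·5.5200 + 0.2000·33.6800] = 9.9571; exercise value = 19.6000 > continuation, so V_dd = 19.6000 (exercise)
Node u (S = 132): continuation = 1/1.12·[0.8000·0.0000 + 0.2000·0.9857] = 0.1760; exercise value = 0.0000 ≤ continuation, so V_u = 0.1760
Node d (S = 88): continuation = 1/1.12·[0.8000·0.9857 + 0.2000·19.6000] = 4.2041; exercise value = 2.0000 ≤ continuation, so V_d = 4.2041
Node 0 (S = 110): continuation = 1/1.12·[0.8000·0.1760 + 0.2000·4.2041] = 0.8765; exercise value = 0.0000 ≤ continuation, so V_0 = 0.8765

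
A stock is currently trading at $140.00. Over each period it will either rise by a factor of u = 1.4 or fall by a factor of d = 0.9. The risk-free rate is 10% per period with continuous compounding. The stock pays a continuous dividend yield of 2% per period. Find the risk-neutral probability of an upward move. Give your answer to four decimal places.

p = 0.3666

Per-period risk-free factor R = e^0.1 = 1.1052; dividend-adjusted growth = e^(0.1−0.02) = 1.0833.
Risk-neutral probability p = (1.0833 − 0.9)/(1.4 − 0.9) = 0.1833/0.5000 = 0.3666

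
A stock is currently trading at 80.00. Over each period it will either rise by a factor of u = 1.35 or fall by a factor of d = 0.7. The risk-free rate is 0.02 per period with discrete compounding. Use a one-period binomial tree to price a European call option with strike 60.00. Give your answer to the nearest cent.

23.17

Risk-neutral probability p = (1 + 0.02 − 0.7)/(1.35 − 0.7) = 0.3200/0.6500 = 0.4923
Terminal stock prices: S_u = 108, S_d = 56
Terminal payoffs (S − K): max(48, 0) = 48, max(-4, 0) = 0
Node 0 (S = 80): V_0 = 1/1.02·[0.4923·48.0000 + 0.5077·0.0000] = 23.1674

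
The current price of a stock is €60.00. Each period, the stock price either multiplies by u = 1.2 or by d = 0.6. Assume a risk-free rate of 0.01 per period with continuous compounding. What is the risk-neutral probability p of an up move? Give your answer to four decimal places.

p = 0.6834

Risk-neutral probability p = (e^0.01 − 0.6)/(1.2 − 0.6) = 0.4101/0.6000 = 0.6834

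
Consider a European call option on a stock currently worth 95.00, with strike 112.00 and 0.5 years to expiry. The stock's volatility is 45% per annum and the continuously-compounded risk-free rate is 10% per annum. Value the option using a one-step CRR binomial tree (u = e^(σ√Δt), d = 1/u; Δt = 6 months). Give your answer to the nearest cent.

8.85

CRR parameters: u = e^(σ√Δt) = e^(0.45·√0.5) = 1.3746, d = 1/u = 0.7275
Per-period rate: rΔt = 0.1·0.5 = 0.05, so R = e^0.05 = 1.0513
Risk-neutral probability p = (e^0.05 − 0.7275)/(1.3746 − 0.7275) = 0.3238/0.6472 = 0.5003
Terminal stock prices: S_u = 130.6, S_d = 69.11
Terminal payoffs (S − K): max(18.59, 0) = 18.59, max(-42.89, 0) = 0
Node 0 (S = 95): V_0 = e^(−0.05)·[0.5003·18.5916 + 0.4997·0.0000] = 8.8484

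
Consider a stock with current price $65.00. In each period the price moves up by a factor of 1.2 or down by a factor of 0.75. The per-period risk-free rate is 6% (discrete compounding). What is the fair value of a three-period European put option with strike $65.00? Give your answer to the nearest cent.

Risk-neutral probability p = (1 + 0.06 − 0.75)/(1.2 − 0.75) = 0.3100/0.4500 = 0.6889
Terminal stock prices: S_uuu = 112.3, S_uud = 70.2, S_udd = 43.88, S_ddd = 27.42
Terminal payoffs (K − S): max(-47.32, 0) = 0, max(-5.2, 0) = 0, max(21.12, 0) = 21.12, max(37.58, 0) = 37.58
Node uu (S = 93.6): V_uu = 1/1.06·[0.6889·0.0000 + 0.3111·0.0000] = 0.0000
Node ud (S = 58.5): V_ud = 1/1.06·[0.6889·0.0000 + 0.3111·21.1250] = 6.2002
Node dd (S = 36.56): V_dd = 1/1.06·[0.6889·21.1250 + 0.3111·37.5781] = 24.7583
Node u (S = 78): V_u = 1/1.06·[0.6889·0.0000 + 0.3111·6.2002] = 1.8198
Node d (S = 48.75): V_d = 1/1.06·[0.6889·6.2002 + 0.3111·24.7583] = 11.2961
Node 0 (S = 65): V_0 = 1/1.06·[0.6889·1.8198 + 0.3111·11.2961] = 4.4981

$4.50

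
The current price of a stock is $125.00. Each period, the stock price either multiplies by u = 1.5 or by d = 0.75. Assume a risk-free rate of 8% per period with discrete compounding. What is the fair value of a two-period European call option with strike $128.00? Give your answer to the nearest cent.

Risk-neutral probability p = (1 + 0.08 − 0.75)/(1.5 − 0.75) = 0.3300/0.7500 = 0.4400
Terminal stock prices: S_uu = 281.2, S_ud = 140.6, S_dd = 70.31
Terminal payoffs (S − K): max(153.2, 0) = 153.2, max(12.62, 0) = 12.62, max(-57.69, 0) = 0
Node u (S = 187.5): V_u = 1/1.08·[0.4400·153.2500 + 0.5600·12.6250] = 68.9815
Node d (S = 93.75): V_d = 1/1.08·[0.4400·12.6250 + 0.5600·0.0000] = 5.1435
Node 0 (S = 125): V_0 = 1/1.08·[0.4400·68.9815 + 0.5600·5.1435] = 30.7706

$30.77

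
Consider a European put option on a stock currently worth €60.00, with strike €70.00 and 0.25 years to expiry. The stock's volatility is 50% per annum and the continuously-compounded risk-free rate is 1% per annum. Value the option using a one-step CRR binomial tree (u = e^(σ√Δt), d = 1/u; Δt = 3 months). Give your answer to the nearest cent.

CRR parameters: u = e^(σ√Δt) = e^(0.5·√0.25) = 1.2840, d = 1/u = 0.7788
Per-period rate: rΔt = 0.01·0.25 = 0.0025, so R = e^0.0025 = 1.0025
Risk-neutral probability p = (e^0.0025 − 0.7788)/(1.2840 − 0.7788) = 0.2237/0.5052 = 0.4428
Terminal stock prices: S_u = 77.04, S_d = 46.73
Terminal payoffs (K − S): max(-7.042, 0) = 0, max(23.27, 0) = 23.27
Node 0 (S = 60): V_0 = e^(−0.0025)·[0.4428·0.0000 + 0.5572·23.2720] = 12.9353

€12.94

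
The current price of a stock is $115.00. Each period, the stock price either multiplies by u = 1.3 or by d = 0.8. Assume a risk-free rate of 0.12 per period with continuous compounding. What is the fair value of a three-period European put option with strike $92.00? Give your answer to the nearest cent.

$0.95

Risk-neutral probability p = (e^0.12 − 0.8)/(1.3 − 0.8) = 0.3275/0.5000 = 0.6550
Terminal stock prices: S_uuu = 252.7, S_uud = 155.5, S_udd = 95.68, S_ddd = 58.88
Terminal payoffs (K − S): max(-160.7, 0) = 0, max(-63.48, 0) = 0, max(-3.68, 0) = 0, max(33.12, 0) = 33.12
Node uu (S = 194.4): V_uu = e^(−0.12)·[0.6550·0.0000 + 0.3450·0.0000] = 0.0000
Node ud (S = 119.6): V_ud = e^(−0.12)·[0.6550·0.0000 + 0.3450·0.0000] = 0.0000
Node dd (S = 73.6): V_dd = e^(−0.12)·[0.6550·0.0000 + 0.3450·33.1200] = 10.1345
Node u (S = 149.5): V_u = e^(−0.12)·[0.6550·0.0000 + 0.3450·0.0000] = 0.0000
Node d (S = 92): V_d = e^(−0.12)·[0.6550·0.0000 + 0.3450·10.1345] = 3.1011
Node 0 (S = 115): V_0 = e^(−0.12)·[0.6550·0.0000 + 0.3450·3.1011] = 0.9489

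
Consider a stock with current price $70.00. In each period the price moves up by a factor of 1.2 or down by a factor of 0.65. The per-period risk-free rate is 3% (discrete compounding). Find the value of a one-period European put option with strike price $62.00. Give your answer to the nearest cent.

$4.95

Risk-neutral probability p = (1 + 0.03 − 0.65)/(1.2 − 0.65) = 0.3800/0.5500 = 0.6909
Terminal stock prices: S_u = 84, S_d = 45.5
Terminal payoffs (K − S): max(-22, 0) = 0, max(16.5, 0) = 16.5
Node 0 (S = 70): V_0 = 1/1.03·[0.6909·0.0000 + 0.3091·16.5000] = 4.9515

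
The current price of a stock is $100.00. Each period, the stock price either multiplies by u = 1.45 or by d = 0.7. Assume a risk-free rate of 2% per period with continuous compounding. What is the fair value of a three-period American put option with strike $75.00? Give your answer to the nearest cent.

$9.25

Risk-neutral probability p = (e^0.02 − 0.7)/(1.45 − 0.7) = 0.3202/0.7500 = 0.4269
Terminal stock prices: S_uuu = 304.9, S_uud = 147.2, S_udd = 71.05, S_ddd = 34.3
Terminal payoffs (K − S): max(-229.9, 0) = 0, max(-72.17, 0) = 0, max(3.95, 0) = 3.95, max(40.7, 0) = 40.7
Node uu (S = 210.2): continuation = e^(−0.02)·[0.4269·0.0000 + 0.5731·0.0000] = 0.0000; exercise value = 0.0000 ≤ continuation, so V_uu = 0.0000
Node ud (S = 101.5): continuation = e^(−0.02)·[0.4269·0.0000 + 0.5731·3.9500] = 2.2188; exercise value = 0.0000 ≤ continuation, so V_ud = 2.2188
Node dd (S = 49): continuation = e^(−0.02)·[0.4269·3.9500 + 0.5731·40.7000] = 24.5149; exercise value = 26.0000 > continuation, so V_dd = 26.0000 (exercise)
Node u (S = 145): continuation = e^(−0.02)·[0.4269·0.0000 + 0.5731·2.2188] = 1.2463; exercise value = 0.0000 ≤ continuation, so V_u = 1.2463
Node d (S = 70): continuation = e^(−0.02)·[0.4269·2.2188 + 0.5731·26.0000] = 15.5332; exercise value = 5.0000 ≤ continuation, so V_d = 15.5332
Node 0 (S = 100): continuation = e^(−0.02)·[0.4269·1.2463 + 0.5731·15.5332] = 9.2468; exercise value = 0.0000 ≤ continuation, so V_0 = 9.2468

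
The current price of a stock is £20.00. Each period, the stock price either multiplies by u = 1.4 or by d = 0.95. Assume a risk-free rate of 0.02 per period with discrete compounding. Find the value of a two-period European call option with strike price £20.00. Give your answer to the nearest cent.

£2.11

Risk-neutral probability p = (1 + 0.02 − 0.95)/(1.4 − 0.95) = 0.0700/0.4500 = 0.1556
Terminal stock prices: S_uu = 39.2, S_ud = 26.6, S_dd = 18.05
Terminal payoffs (S − K): max(19.2, 0) = 19.2, max(6.6, 0) = 6.6, max(-1.95, 0) = 0
Node u (S = 28): V_u = 1/1.02·[0.1556·19.2000 + 0.8444·6.6000] = 8.3922
Node d (S = 19): V_d = 1/1.02·[0.1556·6.6000 + 0.8444·0.0000] = 1.0065
Node 0 (S = 20): V_0 = 1/1.02·[0.1556·8.3922 + 0.8444·1.0065] = 2.1131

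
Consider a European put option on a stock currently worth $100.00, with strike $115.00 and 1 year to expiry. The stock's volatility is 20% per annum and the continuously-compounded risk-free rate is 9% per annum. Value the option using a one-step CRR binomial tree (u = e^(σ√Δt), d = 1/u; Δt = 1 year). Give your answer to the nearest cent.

CRR parameters: u = e^(σ√Δt) = e^(0.2·√1) = 1.2214, d = 1/u = 0.8187
Per-period rate: rΔt = 0.09·1 = 0.09, so R = e^0.09 = 1.0942
Risk-neutral probability p = (e^0.09 − 0.8187)/(1.2214 − 0.8187) = 0.2754/0.4027 = 0.6840
Terminal stock prices: S_u = 122.1, S_d = 81.87
Terminal payoffs (K − S): max(-7.14, 0) = 0, max(33.13, 0) = 33.13
Node 0 (S = 100): V_0 = e^(−0.09)·[0.6840·0.0000 + 0.3160·33.1269] = 9.5659

$9.57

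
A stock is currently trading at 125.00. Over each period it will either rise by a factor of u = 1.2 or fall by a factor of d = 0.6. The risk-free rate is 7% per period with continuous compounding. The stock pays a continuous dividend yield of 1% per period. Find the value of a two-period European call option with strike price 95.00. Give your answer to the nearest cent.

43.78

Per-period risk-free factor R = e^0.07 = 1.0725; dividend-adjusted growth = e^(0.07−0.01) = 1.0618.
Risk-neutral probability p = (1.0618 − 0.6)/(1.2 − 0.6) = 0.4618/0.6000 = 0.7697
Terminal stock prices: S_uu = 180, S_ud = 90, S_dd = 45
Terminal payoffs (S − K): max(85, 0) = 85, max(-5, 0) = 0, max(-50, 0) = 0
Node u (S = 150): V_u = e^(−0.07)·[0.7697·85.0000 + 0.2303·0.0000] = 61.0036
Node d (S = 75): V_d = e^(−0.07)·[0.7697·0.0000 + 0.2303·0.0000] = 0.0000
Node 0 (S = 125): V_0 = e^(−0.07)·[0.7697·61.0036 + 0.2303·0.0000] = 43.7816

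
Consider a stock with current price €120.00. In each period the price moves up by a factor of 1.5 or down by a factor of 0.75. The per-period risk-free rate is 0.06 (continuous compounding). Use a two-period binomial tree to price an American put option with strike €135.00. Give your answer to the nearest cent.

Risk-neutral probability p = (e^0.06 − 0.75)/(1.5 − 0.75) = 0.3118/0.7500 = 0.4158
Terminal stock prices: S_uu = 270, S_ud = 135, S_dd = 67.5
Terminal payoffs (K − S): max(-135, 0) = 0, max(0, 0) = 0, max(67.5, 0) = 67.5
Node u (S = 180): continuation = e^(−0.06)·[0.4158·0.0000 + 0.5842·0.0000] = 0.0000; exercise value = 0.0000 ≤ continuation, so V_u = 0.0000
Node d (S = 90): continuation = e^(−0.06)·[0.4158·0.0000 + 0.5842·67.5000] = 37.1382; exercise value = 45.0000 > continuation, so V_d = 45.0000 (exercise)
Node 0 (S = 120): continuation = e^(−0.06)·[0.4158·0.0000 + 0.5842·45.0000] = 24.7588; exercise value = 15.0000 ≤ continuation, so V_0 = 24.7588

€24.76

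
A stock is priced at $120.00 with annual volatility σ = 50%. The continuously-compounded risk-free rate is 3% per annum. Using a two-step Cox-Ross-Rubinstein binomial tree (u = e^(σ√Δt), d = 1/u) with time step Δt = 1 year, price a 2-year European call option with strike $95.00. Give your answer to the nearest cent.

CRR parameters: u = e^(σ√Δt) = e^(0.5·√1) = 1.6487, d = 1/u = 0.6065
Per-period rate: rΔt = 0.03·1 = 0.03, so R = e^0.03 = 1.0305
Risk-neutral probability p = (e^0.03 − 0.6065)/(1.6487 − 0.6065) = 0.4239/1.0422 = 0.4068
Terminal stock prices: S_uu = 326.2, S_ud = 120, S_dd = 44.15
Terminal payoffs (S − K): max(231.2, 0) = 231.2, max(25, 0) = 25, max(-50.85, 0) = 0
Node u (S = 197.8): V_u = e^(−0.03)·[0.4068·231.1938 + 0.5932·25.0000] = 105.6542
Node d (S = 72.78): V_d = e^(−0.03)·[0.4068·25.0000 + 0.5932·0.0000] = 9.8685
Node 0 (S = 120): V_0 = e^(−0.03)·[0.4068·105.6542 + 0.5932·9.8685] = 47.3874

$47.39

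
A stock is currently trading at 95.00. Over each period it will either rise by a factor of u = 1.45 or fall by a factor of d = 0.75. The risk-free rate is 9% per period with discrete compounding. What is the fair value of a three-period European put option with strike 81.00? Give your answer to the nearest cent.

Risk-neutral probability p = (1 + 0.09 − 0.75)/(1.45 − 0.75) = 0.3400/0.7000 = 0.4857
Terminal stock prices: S_uuu = 289.6, S_uud = 149.8, S_udd = 77.48, S_ddd = 40.08
Terminal payoffs (K − S): max(-208.6, 0) = 0, max(-68.8, 0) = 0, max(3.516, 0) = 3.516, max(40.92, 0) = 40.92
Node uu (S = 199.7): V_uu = 1/1.09·[0.4857·0.0000 + 0.5143·0.0000] = 0.0000
Node ud (S = 103.3): V_ud = 1/1.09·[0.4857·0.0000 + 0.5143·3.5156] = 1.6587
Node dd (S = 53.44): V_dd = 1/1.09·[0.4857·3.5156 + 0.5143·40.9219] = 20.8744
Node u (S = 137.8): V_u = 1/1.09·[0.4857·0.0000 + 0.5143·1.6587] = 0.7826
Node d (S = 71.25): V_d = 1/1.09·[0.4857·1.6587 + 0.5143·20.8744] = 10.5882
Node 0 (S = 95): V_0 = 1/1.09·[0.4857·0.7826 + 0.5143·10.5882] = 5.3445

5.34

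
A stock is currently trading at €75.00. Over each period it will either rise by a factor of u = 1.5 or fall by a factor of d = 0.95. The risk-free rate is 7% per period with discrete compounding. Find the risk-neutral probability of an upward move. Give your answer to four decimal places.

Risk-neutral probability p = (1 + 0.07 − 0.95)/(1.5 − 0.95) = 0.1200/0.5500 = 0.2182

p = 0.2182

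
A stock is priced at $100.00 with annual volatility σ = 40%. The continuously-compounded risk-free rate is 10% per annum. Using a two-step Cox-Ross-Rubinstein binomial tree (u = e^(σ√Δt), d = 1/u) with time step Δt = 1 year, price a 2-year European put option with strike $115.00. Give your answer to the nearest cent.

$18.83

CRR parameters: u = e^(σ√Δt) = e^(0.4·√1) = 1.4918, d = 1/u = 0.6703
Per-period rate: rΔt = 0.1·1 = 0.1, so R = e^0.1 = 1.1052
Risk-neutral probability p = (e^0.1 − 0.6703)/(1.4918 − 0.6703) = 0.4349/0.8215 = 0.5293
Terminal stock prices: S_uu = 222.6, S_ud = 100, S_dd = 44.93
Terminal payoffs (K − S): max(-107.6, 0) = 0, max(15, 0) = 15, max(70.07, 0) = 70.07
Node u (S = 149.2): V_u = e^(−0.1)·[0.5293·0.0000 + 0.4707·15.0000] = 6.3881
Node d (S = 67.03): V_d = e^(−0.1)·[0.5293·15.0000 + 0.4707·70.0671] = 37.0243
Node 0 (S = 100): V_0 = e^(−0.1)·[0.5293·6.3881 + 0.4707·37.0243] = 18.8274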